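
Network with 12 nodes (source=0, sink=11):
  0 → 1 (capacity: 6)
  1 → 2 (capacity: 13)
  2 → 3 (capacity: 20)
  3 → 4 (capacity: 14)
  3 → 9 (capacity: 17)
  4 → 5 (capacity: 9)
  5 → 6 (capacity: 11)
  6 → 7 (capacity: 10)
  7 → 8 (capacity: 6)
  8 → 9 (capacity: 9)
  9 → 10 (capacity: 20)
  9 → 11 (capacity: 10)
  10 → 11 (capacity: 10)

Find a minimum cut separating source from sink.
Min cut value = 6, edges: (0,1)

Min cut value: 6
Partition: S = [0], T = [1, 2, 3, 4, 5, 6, 7, 8, 9, 10, 11]
Cut edges: (0,1)

By max-flow min-cut theorem, max flow = min cut = 6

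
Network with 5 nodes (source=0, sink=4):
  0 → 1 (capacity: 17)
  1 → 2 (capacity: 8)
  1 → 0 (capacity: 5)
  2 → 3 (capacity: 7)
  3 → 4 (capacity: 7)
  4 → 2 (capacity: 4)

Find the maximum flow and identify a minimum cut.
Max flow = 7, Min cut edges: (3,4)

Maximum flow: 7
Minimum cut: (3,4)
Partition: S = [0, 1, 2, 3], T = [4]

Max-flow min-cut theorem verified: both equal 7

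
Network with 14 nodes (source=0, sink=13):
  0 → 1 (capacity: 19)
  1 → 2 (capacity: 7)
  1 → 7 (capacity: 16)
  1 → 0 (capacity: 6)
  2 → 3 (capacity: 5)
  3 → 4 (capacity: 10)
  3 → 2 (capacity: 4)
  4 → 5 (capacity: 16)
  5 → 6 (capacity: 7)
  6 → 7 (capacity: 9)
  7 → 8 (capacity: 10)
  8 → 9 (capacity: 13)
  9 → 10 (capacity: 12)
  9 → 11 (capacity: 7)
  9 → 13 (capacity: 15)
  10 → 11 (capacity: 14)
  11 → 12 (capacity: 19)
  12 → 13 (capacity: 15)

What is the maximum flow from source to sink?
Maximum flow = 10

Max flow: 10

Flow assignment:
  0 → 1: 10/19
  1 → 2: 5/7
  1 → 7: 5/16
  2 → 3: 5/5
  3 → 4: 5/10
  4 → 5: 5/16
  5 → 6: 5/7
  6 → 7: 5/9
  7 → 8: 10/10
  8 → 9: 10/13
  9 → 13: 10/15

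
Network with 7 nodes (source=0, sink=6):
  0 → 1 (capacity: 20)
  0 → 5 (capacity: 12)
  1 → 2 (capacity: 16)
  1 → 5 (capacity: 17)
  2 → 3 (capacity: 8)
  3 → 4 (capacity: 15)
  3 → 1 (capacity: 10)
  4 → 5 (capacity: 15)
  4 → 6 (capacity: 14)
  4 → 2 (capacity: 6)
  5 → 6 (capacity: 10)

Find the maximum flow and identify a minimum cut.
Max flow = 18, Min cut edges: (2,3), (5,6)

Maximum flow: 18
Minimum cut: (2,3), (5,6)
Partition: S = [0, 1, 2, 5], T = [3, 4, 6]

Max-flow min-cut theorem verified: both equal 18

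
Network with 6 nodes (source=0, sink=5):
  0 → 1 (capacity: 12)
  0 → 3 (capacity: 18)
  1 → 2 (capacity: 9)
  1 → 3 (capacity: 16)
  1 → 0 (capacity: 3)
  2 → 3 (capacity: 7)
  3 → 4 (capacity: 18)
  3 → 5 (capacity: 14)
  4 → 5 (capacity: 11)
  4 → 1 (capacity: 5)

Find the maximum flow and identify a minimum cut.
Max flow = 25, Min cut edges: (3,5), (4,5)

Maximum flow: 25
Minimum cut: (3,5), (4,5)
Partition: S = [0, 1, 2, 3, 4], T = [5]

Max-flow min-cut theorem verified: both equal 25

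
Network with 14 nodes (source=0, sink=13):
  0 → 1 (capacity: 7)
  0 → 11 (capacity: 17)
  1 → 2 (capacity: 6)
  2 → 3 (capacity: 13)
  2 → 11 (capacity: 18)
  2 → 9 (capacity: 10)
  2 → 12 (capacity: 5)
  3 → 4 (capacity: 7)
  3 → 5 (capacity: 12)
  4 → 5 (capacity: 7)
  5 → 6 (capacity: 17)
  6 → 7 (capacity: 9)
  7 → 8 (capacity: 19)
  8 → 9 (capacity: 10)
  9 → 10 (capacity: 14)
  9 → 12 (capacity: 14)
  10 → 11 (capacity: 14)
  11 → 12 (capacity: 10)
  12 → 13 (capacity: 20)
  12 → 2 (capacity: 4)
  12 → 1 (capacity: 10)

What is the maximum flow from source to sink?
Maximum flow = 16

Max flow: 16

Flow assignment:
  0 → 1: 6/7
  0 → 11: 10/17
  1 → 2: 6/6
  2 → 9: 1/10
  2 → 12: 5/5
  9 → 12: 1/14
  11 → 12: 10/10
  12 → 13: 16/20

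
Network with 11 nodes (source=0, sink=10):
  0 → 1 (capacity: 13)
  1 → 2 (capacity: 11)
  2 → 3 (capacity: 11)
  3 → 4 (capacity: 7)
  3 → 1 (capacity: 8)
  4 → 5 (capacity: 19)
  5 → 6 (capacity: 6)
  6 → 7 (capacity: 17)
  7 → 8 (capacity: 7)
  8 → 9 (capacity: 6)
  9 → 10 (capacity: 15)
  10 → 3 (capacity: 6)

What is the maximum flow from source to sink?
Maximum flow = 6

Max flow: 6

Flow assignment:
  0 → 1: 6/13
  1 → 2: 7/11
  2 → 3: 7/11
  3 → 4: 6/7
  3 → 1: 1/8
  4 → 5: 6/19
  5 → 6: 6/6
  6 → 7: 6/17
  7 → 8: 6/7
  8 → 9: 6/6
  9 → 10: 6/15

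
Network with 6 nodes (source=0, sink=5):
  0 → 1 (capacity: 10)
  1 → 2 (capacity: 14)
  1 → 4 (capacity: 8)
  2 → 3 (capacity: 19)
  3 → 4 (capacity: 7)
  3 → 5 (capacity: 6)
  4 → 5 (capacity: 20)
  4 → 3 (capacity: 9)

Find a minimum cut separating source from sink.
Min cut value = 10, edges: (0,1)

Min cut value: 10
Partition: S = [0], T = [1, 2, 3, 4, 5]
Cut edges: (0,1)

By max-flow min-cut theorem, max flow = min cut = 10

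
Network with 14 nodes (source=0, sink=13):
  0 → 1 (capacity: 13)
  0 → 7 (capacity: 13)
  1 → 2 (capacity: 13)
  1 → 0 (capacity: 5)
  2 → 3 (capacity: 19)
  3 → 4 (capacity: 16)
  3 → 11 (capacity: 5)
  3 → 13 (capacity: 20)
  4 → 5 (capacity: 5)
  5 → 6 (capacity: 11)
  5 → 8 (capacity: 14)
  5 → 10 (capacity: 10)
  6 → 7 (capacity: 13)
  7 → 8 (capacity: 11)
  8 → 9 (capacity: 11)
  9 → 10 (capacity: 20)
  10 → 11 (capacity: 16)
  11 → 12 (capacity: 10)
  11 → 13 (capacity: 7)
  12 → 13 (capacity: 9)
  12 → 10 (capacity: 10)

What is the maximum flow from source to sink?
Maximum flow = 24

Max flow: 24

Flow assignment:
  0 → 1: 13/13
  0 → 7: 11/13
  1 → 2: 13/13
  2 → 3: 13/19
  3 → 13: 13/20
  7 → 8: 11/11
  8 → 9: 11/11
  9 → 10: 11/20
  10 → 11: 11/16
  11 → 12: 4/10
  11 → 13: 7/7
  12 → 13: 4/9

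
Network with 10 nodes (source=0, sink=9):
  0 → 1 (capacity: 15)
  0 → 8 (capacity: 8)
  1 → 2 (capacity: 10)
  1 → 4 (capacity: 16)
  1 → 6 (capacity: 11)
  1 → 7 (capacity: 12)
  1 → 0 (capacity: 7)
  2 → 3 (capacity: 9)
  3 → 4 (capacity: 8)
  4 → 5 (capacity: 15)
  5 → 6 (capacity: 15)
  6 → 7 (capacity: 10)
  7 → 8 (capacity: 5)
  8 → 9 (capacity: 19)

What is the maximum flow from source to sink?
Maximum flow = 13

Max flow: 13

Flow assignment:
  0 → 1: 5/15
  0 → 8: 8/8
  1 → 7: 5/12
  7 → 8: 5/5
  8 → 9: 13/19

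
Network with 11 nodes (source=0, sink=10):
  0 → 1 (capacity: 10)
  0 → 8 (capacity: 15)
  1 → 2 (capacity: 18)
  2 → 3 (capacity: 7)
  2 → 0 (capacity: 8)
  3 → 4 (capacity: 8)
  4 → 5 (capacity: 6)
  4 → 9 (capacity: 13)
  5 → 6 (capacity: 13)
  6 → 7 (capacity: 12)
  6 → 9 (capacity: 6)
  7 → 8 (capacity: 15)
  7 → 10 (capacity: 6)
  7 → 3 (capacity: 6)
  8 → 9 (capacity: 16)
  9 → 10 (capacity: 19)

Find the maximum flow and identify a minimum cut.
Max flow = 22, Min cut edges: (0,8), (2,3)

Maximum flow: 22
Minimum cut: (0,8), (2,3)
Partition: S = [0, 1, 2], T = [3, 4, 5, 6, 7, 8, 9, 10]

Max-flow min-cut theorem verified: both equal 22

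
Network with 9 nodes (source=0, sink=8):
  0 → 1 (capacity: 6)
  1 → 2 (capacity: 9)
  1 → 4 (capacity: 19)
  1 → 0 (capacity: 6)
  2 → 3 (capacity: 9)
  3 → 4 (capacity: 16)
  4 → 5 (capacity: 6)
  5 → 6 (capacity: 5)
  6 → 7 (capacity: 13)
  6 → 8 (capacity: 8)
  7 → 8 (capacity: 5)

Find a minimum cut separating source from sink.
Min cut value = 5, edges: (5,6)

Min cut value: 5
Partition: S = [0, 1, 2, 3, 4, 5], T = [6, 7, 8]
Cut edges: (5,6)

By max-flow min-cut theorem, max flow = min cut = 5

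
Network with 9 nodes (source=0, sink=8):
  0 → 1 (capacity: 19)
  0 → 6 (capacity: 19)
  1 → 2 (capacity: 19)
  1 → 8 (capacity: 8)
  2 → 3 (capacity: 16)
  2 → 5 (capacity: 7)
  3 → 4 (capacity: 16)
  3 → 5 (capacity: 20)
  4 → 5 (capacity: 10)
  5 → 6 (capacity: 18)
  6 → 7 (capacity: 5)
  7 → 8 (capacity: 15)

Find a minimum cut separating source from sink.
Min cut value = 13, edges: (1,8), (6,7)

Min cut value: 13
Partition: S = [0, 1, 2, 3, 4, 5, 6], T = [7, 8]
Cut edges: (1,8), (6,7)

By max-flow min-cut theorem, max flow = min cut = 13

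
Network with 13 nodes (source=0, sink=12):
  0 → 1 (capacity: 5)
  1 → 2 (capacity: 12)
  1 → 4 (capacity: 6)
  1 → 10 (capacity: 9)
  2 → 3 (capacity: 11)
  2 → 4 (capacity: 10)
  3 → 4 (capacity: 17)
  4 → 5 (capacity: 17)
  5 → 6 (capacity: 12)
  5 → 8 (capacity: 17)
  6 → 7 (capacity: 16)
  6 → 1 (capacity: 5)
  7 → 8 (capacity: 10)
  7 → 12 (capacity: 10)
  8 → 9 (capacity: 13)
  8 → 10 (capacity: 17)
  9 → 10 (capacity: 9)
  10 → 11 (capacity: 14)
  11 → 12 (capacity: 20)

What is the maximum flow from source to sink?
Maximum flow = 5

Max flow: 5

Flow assignment:
  0 → 1: 5/5
  1 → 10: 5/9
  10 → 11: 5/14
  11 → 12: 5/20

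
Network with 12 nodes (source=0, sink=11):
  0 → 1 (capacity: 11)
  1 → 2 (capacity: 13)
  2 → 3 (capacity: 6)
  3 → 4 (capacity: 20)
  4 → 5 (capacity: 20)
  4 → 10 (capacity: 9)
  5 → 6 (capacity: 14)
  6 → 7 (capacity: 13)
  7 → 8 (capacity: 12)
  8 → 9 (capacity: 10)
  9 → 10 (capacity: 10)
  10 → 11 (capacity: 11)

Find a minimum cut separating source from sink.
Min cut value = 6, edges: (2,3)

Min cut value: 6
Partition: S = [0, 1, 2], T = [3, 4, 5, 6, 7, 8, 9, 10, 11]
Cut edges: (2,3)

By max-flow min-cut theorem, max flow = min cut = 6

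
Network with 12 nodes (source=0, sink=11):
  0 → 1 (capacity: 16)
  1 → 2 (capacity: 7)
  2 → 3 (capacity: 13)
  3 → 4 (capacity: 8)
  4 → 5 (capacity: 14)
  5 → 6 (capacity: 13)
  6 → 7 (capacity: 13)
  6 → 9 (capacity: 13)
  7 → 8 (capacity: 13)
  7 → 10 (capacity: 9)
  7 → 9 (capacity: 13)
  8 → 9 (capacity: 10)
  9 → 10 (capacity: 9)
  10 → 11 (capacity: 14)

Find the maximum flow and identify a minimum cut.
Max flow = 7, Min cut edges: (1,2)

Maximum flow: 7
Minimum cut: (1,2)
Partition: S = [0, 1], T = [2, 3, 4, 5, 6, 7, 8, 9, 10, 11]

Max-flow min-cut theorem verified: both equal 7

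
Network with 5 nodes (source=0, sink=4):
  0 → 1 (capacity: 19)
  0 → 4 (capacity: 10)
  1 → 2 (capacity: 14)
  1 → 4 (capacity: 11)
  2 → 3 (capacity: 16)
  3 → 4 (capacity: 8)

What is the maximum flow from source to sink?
Maximum flow = 29

Max flow: 29

Flow assignment:
  0 → 1: 19/19
  0 → 4: 10/10
  1 → 2: 8/14
  1 → 4: 11/11
  2 → 3: 8/16
  3 → 4: 8/8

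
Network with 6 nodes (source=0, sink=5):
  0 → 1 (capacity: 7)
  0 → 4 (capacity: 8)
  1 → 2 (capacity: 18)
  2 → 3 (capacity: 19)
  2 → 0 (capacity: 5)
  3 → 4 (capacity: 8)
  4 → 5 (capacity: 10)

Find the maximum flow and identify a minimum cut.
Max flow = 10, Min cut edges: (4,5)

Maximum flow: 10
Minimum cut: (4,5)
Partition: S = [0, 1, 2, 3, 4], T = [5]

Max-flow min-cut theorem verified: both equal 10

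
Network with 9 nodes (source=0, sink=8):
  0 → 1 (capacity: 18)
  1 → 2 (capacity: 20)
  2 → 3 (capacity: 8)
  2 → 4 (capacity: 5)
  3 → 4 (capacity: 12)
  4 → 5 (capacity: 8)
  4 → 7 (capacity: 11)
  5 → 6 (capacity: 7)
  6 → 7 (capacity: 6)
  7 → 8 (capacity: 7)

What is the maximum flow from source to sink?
Maximum flow = 7

Max flow: 7

Flow assignment:
  0 → 1: 7/18
  1 → 2: 7/20
  2 → 3: 7/8
  3 → 4: 7/12
  4 → 5: 2/8
  4 → 7: 5/11
  5 → 6: 2/7
  6 → 7: 2/6
  7 → 8: 7/7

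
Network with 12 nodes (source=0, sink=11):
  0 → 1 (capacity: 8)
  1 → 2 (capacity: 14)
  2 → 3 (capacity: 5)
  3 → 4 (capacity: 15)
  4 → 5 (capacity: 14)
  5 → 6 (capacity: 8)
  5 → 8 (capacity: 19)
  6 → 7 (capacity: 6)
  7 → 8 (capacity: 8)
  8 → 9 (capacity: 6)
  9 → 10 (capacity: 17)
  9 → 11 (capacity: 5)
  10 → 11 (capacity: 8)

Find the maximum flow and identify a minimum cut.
Max flow = 5, Min cut edges: (2,3)

Maximum flow: 5
Minimum cut: (2,3)
Partition: S = [0, 1, 2], T = [3, 4, 5, 6, 7, 8, 9, 10, 11]

Max-flow min-cut theorem verified: both equal 5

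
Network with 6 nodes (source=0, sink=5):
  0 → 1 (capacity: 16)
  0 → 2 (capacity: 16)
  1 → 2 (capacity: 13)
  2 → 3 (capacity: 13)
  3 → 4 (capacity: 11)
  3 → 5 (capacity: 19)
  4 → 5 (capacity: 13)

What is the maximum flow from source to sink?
Maximum flow = 13

Max flow: 13

Flow assignment:
  0 → 1: 13/16
  1 → 2: 13/13
  2 → 3: 13/13
  3 → 5: 13/19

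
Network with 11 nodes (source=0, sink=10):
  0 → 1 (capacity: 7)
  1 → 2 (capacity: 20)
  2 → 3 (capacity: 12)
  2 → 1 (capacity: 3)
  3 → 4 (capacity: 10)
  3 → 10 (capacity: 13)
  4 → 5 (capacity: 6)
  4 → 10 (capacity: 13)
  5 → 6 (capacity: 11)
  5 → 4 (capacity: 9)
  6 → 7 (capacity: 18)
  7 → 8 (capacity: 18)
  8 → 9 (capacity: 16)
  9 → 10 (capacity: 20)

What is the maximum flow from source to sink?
Maximum flow = 7

Max flow: 7

Flow assignment:
  0 → 1: 7/7
  1 → 2: 7/20
  2 → 3: 7/12
  3 → 10: 7/13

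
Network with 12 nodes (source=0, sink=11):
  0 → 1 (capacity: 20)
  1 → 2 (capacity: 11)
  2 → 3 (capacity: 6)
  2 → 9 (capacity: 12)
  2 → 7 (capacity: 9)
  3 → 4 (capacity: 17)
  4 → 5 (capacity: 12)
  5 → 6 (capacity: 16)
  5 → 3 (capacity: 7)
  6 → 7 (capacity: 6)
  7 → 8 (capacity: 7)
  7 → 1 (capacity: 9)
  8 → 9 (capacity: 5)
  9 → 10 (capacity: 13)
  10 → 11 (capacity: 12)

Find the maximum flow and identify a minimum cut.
Max flow = 11, Min cut edges: (1,2)

Maximum flow: 11
Minimum cut: (1,2)
Partition: S = [0, 1], T = [2, 3, 4, 5, 6, 7, 8, 9, 10, 11]

Max-flow min-cut theorem verified: both equal 11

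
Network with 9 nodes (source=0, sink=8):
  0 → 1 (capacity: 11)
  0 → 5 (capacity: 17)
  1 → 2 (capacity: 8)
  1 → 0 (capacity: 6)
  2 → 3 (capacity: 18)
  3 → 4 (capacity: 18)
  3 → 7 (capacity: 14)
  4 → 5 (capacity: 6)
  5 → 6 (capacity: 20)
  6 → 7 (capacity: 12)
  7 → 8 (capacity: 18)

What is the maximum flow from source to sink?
Maximum flow = 18

Max flow: 18

Flow assignment:
  0 → 1: 6/11
  0 → 5: 12/17
  1 → 2: 6/8
  2 → 3: 6/18
  3 → 7: 6/14
  5 → 6: 12/20
  6 → 7: 12/12
  7 → 8: 18/18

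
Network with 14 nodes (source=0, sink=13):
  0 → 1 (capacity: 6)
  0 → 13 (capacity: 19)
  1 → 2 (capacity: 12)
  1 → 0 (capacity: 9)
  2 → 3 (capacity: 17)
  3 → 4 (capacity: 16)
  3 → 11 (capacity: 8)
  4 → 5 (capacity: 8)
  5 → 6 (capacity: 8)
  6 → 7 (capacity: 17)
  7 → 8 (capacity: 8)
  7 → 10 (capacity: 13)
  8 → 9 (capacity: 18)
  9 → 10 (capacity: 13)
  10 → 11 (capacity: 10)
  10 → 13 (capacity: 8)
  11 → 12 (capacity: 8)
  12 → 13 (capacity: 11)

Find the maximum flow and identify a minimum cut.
Max flow = 25, Min cut edges: (0,1), (0,13)

Maximum flow: 25
Minimum cut: (0,1), (0,13)
Partition: S = [0], T = [1, 2, 3, 4, 5, 6, 7, 8, 9, 10, 11, 12, 13]

Max-flow min-cut theorem verified: both equal 25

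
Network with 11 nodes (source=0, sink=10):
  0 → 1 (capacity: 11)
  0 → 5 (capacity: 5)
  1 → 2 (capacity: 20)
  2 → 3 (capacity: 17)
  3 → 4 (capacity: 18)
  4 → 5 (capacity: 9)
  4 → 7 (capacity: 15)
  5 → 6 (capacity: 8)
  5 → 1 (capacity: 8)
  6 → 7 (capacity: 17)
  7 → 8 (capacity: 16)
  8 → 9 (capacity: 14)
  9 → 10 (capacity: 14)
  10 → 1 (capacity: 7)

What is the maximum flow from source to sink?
Maximum flow = 14

Max flow: 14

Flow assignment:
  0 → 1: 11/11
  0 → 5: 3/5
  1 → 2: 11/20
  2 → 3: 11/17
  3 → 4: 11/18
  4 → 5: 2/9
  4 → 7: 9/15
  5 → 6: 5/8
  6 → 7: 5/17
  7 → 8: 14/16
  8 → 9: 14/14
  9 → 10: 14/14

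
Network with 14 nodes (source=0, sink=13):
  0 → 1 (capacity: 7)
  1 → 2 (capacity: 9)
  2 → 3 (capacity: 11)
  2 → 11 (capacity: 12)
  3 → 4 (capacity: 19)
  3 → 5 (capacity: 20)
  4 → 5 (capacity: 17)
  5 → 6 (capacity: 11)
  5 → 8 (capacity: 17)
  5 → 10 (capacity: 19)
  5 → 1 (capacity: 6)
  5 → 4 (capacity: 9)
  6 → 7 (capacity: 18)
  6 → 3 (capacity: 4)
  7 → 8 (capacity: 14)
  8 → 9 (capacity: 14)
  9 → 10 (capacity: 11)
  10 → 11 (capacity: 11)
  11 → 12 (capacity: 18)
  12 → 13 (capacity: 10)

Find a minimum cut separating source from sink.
Min cut value = 7, edges: (0,1)

Min cut value: 7
Partition: S = [0], T = [1, 2, 3, 4, 5, 6, 7, 8, 9, 10, 11, 12, 13]
Cut edges: (0,1)

By max-flow min-cut theorem, max flow = min cut = 7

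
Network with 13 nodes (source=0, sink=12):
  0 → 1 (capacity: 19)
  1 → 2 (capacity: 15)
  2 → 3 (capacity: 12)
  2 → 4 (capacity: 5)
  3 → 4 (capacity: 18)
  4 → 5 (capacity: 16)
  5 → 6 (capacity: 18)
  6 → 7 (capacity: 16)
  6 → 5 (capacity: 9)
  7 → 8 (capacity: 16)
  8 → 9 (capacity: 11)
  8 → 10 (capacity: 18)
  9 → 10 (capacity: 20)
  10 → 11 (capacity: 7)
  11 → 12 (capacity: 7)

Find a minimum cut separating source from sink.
Min cut value = 7, edges: (11,12)

Min cut value: 7
Partition: S = [0, 1, 2, 3, 4, 5, 6, 7, 8, 9, 10, 11], T = [12]
Cut edges: (11,12)

By max-flow min-cut theorem, max flow = min cut = 7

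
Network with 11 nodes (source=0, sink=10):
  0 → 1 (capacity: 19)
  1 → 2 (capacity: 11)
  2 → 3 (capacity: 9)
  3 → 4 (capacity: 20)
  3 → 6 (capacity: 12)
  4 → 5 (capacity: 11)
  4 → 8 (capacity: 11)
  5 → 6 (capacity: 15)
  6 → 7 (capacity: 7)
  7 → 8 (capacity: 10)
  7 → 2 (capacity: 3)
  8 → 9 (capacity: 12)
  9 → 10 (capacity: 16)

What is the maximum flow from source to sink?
Maximum flow = 9

Max flow: 9

Flow assignment:
  0 → 1: 9/19
  1 → 2: 9/11
  2 → 3: 9/9
  3 → 4: 9/20
  4 → 8: 9/11
  8 → 9: 9/12
  9 → 10: 9/16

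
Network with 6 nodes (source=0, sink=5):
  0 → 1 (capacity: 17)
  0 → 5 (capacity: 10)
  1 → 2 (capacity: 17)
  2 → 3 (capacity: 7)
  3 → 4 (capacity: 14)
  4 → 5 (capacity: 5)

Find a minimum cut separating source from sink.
Min cut value = 15, edges: (0,5), (4,5)

Min cut value: 15
Partition: S = [0, 1, 2, 3, 4], T = [5]
Cut edges: (0,5), (4,5)

By max-flow min-cut theorem, max flow = min cut = 15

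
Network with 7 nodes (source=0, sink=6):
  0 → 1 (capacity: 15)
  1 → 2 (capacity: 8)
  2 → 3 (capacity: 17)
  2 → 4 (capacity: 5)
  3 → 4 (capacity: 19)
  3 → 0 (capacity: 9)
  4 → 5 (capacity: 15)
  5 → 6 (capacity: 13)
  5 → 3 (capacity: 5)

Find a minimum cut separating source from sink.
Min cut value = 8, edges: (1,2)

Min cut value: 8
Partition: S = [0, 1], T = [2, 3, 4, 5, 6]
Cut edges: (1,2)

By max-flow min-cut theorem, max flow = min cut = 8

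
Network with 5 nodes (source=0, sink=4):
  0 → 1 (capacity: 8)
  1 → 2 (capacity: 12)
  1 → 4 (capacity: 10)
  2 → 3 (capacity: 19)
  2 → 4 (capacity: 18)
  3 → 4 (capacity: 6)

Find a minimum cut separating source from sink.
Min cut value = 8, edges: (0,1)

Min cut value: 8
Partition: S = [0], T = [1, 2, 3, 4]
Cut edges: (0,1)

By max-flow min-cut theorem, max flow = min cut = 8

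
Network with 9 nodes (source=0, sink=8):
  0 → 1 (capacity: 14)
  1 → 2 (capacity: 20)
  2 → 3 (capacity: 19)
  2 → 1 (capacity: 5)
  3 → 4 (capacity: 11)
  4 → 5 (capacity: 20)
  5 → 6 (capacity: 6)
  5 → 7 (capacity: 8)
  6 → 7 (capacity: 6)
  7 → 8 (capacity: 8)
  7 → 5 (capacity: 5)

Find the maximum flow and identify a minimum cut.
Max flow = 8, Min cut edges: (7,8)

Maximum flow: 8
Minimum cut: (7,8)
Partition: S = [0, 1, 2, 3, 4, 5, 6, 7], T = [8]

Max-flow min-cut theorem verified: both equal 8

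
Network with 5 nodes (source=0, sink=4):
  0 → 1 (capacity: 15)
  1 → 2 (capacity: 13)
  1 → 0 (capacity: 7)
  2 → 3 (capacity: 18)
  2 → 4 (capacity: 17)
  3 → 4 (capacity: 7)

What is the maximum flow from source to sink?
Maximum flow = 13

Max flow: 13

Flow assignment:
  0 → 1: 13/15
  1 → 2: 13/13
  2 → 4: 13/17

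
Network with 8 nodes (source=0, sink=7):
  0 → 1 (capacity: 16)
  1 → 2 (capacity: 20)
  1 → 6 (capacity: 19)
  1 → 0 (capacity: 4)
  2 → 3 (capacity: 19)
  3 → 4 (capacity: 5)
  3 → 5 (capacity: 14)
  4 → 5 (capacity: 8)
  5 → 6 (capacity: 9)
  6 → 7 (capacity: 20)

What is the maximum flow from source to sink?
Maximum flow = 16

Max flow: 16

Flow assignment:
  0 → 1: 16/16
  1 → 6: 16/19
  6 → 7: 16/20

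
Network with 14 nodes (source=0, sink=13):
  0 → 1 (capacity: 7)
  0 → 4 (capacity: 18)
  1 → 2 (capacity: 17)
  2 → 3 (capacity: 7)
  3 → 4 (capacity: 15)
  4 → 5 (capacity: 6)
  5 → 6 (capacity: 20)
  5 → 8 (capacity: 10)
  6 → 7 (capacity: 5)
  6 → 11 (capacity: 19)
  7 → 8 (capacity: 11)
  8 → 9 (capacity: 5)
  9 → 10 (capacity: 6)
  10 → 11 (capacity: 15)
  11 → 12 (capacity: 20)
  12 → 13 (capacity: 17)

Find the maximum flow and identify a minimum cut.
Max flow = 6, Min cut edges: (4,5)

Maximum flow: 6
Minimum cut: (4,5)
Partition: S = [0, 1, 2, 3, 4], T = [5, 6, 7, 8, 9, 10, 11, 12, 13]

Max-flow min-cut theorem verified: both equal 6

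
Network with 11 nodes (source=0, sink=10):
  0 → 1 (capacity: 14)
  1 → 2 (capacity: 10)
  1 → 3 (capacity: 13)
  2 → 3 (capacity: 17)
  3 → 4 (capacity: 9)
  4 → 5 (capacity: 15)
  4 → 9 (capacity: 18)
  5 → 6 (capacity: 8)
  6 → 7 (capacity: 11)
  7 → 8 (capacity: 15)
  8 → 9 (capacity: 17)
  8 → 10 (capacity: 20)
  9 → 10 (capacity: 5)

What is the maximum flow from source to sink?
Maximum flow = 9

Max flow: 9

Flow assignment:
  0 → 1: 9/14
  1 → 3: 9/13
  3 → 4: 9/9
  4 → 5: 4/15
  4 → 9: 5/18
  5 → 6: 4/8
  6 → 7: 4/11
  7 → 8: 4/15
  8 → 10: 4/20
  9 → 10: 5/5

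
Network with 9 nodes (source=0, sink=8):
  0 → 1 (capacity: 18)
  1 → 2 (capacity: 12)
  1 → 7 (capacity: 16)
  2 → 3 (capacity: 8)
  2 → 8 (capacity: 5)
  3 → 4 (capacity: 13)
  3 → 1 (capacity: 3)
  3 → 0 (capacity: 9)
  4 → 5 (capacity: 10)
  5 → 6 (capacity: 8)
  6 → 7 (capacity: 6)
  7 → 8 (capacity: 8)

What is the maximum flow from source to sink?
Maximum flow = 13

Max flow: 13

Flow assignment:
  0 → 1: 13/18
  1 → 2: 5/12
  1 → 7: 8/16
  2 → 8: 5/5
  7 → 8: 8/8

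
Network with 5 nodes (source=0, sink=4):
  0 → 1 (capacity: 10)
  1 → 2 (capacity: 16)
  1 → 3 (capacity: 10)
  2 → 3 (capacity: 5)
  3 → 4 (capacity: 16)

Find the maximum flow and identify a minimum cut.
Max flow = 10, Min cut edges: (0,1)

Maximum flow: 10
Minimum cut: (0,1)
Partition: S = [0], T = [1, 2, 3, 4]

Max-flow min-cut theorem verified: both equal 10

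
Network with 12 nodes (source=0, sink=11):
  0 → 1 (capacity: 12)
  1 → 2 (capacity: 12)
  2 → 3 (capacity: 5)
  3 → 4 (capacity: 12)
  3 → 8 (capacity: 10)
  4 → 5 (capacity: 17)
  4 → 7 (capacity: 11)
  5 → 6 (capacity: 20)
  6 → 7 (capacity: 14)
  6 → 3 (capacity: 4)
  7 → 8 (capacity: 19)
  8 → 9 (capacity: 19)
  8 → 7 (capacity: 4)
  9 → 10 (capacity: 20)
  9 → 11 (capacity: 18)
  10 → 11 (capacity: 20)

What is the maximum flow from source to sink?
Maximum flow = 5

Max flow: 5

Flow assignment:
  0 → 1: 5/12
  1 → 2: 5/12
  2 → 3: 5/5
  3 → 8: 5/10
  8 → 9: 5/19
  9 → 11: 5/18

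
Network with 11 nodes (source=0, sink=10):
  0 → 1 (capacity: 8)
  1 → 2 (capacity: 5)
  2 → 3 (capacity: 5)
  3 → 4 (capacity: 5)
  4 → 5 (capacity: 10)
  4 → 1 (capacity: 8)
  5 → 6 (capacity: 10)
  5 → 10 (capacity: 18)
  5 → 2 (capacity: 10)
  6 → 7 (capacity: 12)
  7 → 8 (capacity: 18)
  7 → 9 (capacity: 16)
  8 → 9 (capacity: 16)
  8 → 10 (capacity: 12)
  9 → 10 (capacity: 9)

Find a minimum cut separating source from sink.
Min cut value = 5, edges: (3,4)

Min cut value: 5
Partition: S = [0, 1, 2, 3], T = [4, 5, 6, 7, 8, 9, 10]
Cut edges: (3,4)

By max-flow min-cut theorem, max flow = min cut = 5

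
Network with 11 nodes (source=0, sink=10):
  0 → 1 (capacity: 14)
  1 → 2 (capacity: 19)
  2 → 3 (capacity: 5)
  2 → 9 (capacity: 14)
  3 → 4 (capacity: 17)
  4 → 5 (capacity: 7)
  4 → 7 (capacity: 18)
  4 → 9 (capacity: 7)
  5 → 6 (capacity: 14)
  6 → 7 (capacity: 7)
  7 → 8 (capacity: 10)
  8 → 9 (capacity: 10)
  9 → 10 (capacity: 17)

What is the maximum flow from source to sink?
Maximum flow = 14

Max flow: 14

Flow assignment:
  0 → 1: 14/14
  1 → 2: 14/19
  2 → 9: 14/14
  9 → 10: 14/17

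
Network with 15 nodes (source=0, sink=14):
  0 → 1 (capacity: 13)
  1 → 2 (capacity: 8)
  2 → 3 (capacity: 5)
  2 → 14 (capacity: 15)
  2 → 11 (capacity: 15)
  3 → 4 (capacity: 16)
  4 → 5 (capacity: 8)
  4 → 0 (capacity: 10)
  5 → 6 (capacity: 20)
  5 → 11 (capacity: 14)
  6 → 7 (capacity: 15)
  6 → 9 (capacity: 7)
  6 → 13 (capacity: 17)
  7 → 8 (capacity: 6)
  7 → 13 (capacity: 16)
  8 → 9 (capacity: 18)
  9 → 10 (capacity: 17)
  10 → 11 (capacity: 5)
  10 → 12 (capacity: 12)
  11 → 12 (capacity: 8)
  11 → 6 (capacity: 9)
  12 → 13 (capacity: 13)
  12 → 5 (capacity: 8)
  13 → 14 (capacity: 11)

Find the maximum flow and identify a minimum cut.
Max flow = 8, Min cut edges: (1,2)

Maximum flow: 8
Minimum cut: (1,2)
Partition: S = [0, 1], T = [2, 3, 4, 5, 6, 7, 8, 9, 10, 11, 12, 13, 14]

Max-flow min-cut theorem verified: both equal 8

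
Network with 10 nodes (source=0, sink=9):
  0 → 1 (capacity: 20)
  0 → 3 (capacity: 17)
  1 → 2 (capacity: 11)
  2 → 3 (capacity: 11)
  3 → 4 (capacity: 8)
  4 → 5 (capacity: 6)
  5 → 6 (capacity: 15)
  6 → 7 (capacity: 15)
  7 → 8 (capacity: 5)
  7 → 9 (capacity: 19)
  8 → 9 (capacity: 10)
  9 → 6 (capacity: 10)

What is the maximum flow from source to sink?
Maximum flow = 6

Max flow: 6

Flow assignment:
  0 → 1: 6/20
  1 → 2: 6/11
  2 → 3: 6/11
  3 → 4: 6/8
  4 → 5: 6/6
  5 → 6: 6/15
  6 → 7: 6/15
  7 → 9: 6/19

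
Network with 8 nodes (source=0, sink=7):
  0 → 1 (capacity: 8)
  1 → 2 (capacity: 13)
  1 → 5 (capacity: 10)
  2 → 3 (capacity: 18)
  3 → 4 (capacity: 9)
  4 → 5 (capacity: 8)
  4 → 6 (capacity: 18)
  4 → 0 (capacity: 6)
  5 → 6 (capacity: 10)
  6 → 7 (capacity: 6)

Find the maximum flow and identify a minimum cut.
Max flow = 6, Min cut edges: (6,7)

Maximum flow: 6
Minimum cut: (6,7)
Partition: S = [0, 1, 2, 3, 4, 5, 6], T = [7]

Max-flow min-cut theorem verified: both equal 6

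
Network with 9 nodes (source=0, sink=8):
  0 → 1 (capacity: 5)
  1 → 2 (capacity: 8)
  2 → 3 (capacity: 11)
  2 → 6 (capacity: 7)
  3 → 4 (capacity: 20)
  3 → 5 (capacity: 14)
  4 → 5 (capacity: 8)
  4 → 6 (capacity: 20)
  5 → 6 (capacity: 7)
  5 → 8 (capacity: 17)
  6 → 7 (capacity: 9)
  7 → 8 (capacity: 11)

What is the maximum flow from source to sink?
Maximum flow = 5

Max flow: 5

Flow assignment:
  0 → 1: 5/5
  1 → 2: 5/8
  2 → 3: 5/11
  3 → 5: 5/14
  5 → 8: 5/17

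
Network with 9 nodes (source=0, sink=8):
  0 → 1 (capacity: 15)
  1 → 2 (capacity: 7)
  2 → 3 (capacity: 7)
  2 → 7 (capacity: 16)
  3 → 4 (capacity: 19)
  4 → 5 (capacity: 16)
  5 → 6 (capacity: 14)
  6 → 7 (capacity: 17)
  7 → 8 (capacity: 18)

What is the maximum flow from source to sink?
Maximum flow = 7

Max flow: 7

Flow assignment:
  0 → 1: 7/15
  1 → 2: 7/7
  2 → 7: 7/16
  7 → 8: 7/18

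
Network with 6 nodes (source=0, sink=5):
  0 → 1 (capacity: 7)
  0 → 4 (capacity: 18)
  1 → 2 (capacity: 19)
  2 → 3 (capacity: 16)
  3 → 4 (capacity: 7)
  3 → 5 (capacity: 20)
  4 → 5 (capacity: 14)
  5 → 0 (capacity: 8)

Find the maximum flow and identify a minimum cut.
Max flow = 21, Min cut edges: (0,1), (4,5)

Maximum flow: 21
Minimum cut: (0,1), (4,5)
Partition: S = [0, 4], T = [1, 2, 3, 5]

Max-flow min-cut theorem verified: both equal 21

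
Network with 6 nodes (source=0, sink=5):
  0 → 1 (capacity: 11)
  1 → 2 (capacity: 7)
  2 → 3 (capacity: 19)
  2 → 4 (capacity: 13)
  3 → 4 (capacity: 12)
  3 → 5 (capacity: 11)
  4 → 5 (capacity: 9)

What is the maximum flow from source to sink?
Maximum flow = 7

Max flow: 7

Flow assignment:
  0 → 1: 7/11
  1 → 2: 7/7
  2 → 3: 7/19
  3 → 5: 7/11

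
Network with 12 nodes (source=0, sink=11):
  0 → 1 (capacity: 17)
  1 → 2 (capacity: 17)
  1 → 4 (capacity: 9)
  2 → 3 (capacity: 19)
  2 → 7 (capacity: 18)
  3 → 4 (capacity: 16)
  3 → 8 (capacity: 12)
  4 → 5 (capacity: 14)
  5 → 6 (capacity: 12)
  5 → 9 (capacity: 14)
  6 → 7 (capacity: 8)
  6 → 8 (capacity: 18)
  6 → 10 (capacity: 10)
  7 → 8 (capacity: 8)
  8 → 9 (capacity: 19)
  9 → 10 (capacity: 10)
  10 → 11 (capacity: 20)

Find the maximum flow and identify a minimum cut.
Max flow = 17, Min cut edges: (0,1)

Maximum flow: 17
Minimum cut: (0,1)
Partition: S = [0], T = [1, 2, 3, 4, 5, 6, 7, 8, 9, 10, 11]

Max-flow min-cut theorem verified: both equal 17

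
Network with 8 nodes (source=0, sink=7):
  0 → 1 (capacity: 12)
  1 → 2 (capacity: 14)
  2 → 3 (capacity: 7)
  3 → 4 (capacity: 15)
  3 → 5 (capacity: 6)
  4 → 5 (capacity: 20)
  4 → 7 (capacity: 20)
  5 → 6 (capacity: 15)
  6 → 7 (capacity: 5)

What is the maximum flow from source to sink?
Maximum flow = 7

Max flow: 7

Flow assignment:
  0 → 1: 7/12
  1 → 2: 7/14
  2 → 3: 7/7
  3 → 4: 7/15
  4 → 7: 7/20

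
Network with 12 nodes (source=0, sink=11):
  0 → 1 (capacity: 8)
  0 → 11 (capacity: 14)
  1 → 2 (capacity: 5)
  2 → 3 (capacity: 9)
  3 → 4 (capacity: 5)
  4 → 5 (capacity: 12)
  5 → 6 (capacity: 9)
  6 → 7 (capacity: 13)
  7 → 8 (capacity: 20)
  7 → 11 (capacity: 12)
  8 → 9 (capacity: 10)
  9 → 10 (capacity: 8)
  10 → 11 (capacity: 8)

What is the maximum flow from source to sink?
Maximum flow = 19

Max flow: 19

Flow assignment:
  0 → 1: 5/8
  0 → 11: 14/14
  1 → 2: 5/5
  2 → 3: 5/9
  3 → 4: 5/5
  4 → 5: 5/12
  5 → 6: 5/9
  6 → 7: 5/13
  7 → 11: 5/12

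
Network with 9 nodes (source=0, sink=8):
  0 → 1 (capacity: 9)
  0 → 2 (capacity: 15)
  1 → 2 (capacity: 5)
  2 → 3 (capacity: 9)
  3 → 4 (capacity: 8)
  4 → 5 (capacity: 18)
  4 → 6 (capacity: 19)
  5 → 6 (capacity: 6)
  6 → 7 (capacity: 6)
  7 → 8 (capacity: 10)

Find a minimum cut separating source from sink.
Min cut value = 6, edges: (6,7)

Min cut value: 6
Partition: S = [0, 1, 2, 3, 4, 5, 6], T = [7, 8]
Cut edges: (6,7)

By max-flow min-cut theorem, max flow = min cut = 6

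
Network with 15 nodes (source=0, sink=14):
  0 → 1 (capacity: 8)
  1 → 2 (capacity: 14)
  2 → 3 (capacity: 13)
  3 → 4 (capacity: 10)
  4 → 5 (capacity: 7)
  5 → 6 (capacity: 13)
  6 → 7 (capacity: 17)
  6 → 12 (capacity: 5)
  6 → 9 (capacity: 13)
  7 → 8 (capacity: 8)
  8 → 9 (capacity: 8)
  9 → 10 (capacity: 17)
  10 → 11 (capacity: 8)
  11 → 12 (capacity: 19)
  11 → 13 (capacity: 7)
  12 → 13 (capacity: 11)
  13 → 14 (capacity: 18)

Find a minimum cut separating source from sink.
Min cut value = 7, edges: (4,5)

Min cut value: 7
Partition: S = [0, 1, 2, 3, 4], T = [5, 6, 7, 8, 9, 10, 11, 12, 13, 14]
Cut edges: (4,5)

By max-flow min-cut theorem, max flow = min cut = 7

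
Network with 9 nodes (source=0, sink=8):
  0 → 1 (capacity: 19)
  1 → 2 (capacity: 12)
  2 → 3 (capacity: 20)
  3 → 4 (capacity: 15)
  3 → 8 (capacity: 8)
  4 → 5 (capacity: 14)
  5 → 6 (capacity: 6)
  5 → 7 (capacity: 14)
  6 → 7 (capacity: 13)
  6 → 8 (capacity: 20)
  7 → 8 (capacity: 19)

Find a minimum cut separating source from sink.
Min cut value = 12, edges: (1,2)

Min cut value: 12
Partition: S = [0, 1], T = [2, 3, 4, 5, 6, 7, 8]
Cut edges: (1,2)

By max-flow min-cut theorem, max flow = min cut = 12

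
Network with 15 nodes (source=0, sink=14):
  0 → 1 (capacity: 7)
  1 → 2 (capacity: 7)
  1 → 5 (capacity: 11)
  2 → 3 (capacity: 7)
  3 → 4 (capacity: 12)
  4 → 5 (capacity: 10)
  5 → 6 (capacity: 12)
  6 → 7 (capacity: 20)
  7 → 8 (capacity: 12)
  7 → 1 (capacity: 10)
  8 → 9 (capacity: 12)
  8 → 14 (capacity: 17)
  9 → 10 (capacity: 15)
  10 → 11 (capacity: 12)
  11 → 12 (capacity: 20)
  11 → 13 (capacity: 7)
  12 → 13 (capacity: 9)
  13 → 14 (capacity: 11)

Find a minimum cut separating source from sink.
Min cut value = 7, edges: (0,1)

Min cut value: 7
Partition: S = [0], T = [1, 2, 3, 4, 5, 6, 7, 8, 9, 10, 11, 12, 13, 14]
Cut edges: (0,1)

By max-flow min-cut theorem, max flow = min cut = 7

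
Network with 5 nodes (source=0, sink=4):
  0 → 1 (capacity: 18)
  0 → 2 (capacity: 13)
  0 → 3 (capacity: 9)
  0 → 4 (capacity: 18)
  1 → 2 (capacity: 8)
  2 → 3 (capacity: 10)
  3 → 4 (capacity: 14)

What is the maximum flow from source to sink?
Maximum flow = 32

Max flow: 32

Flow assignment:
  0 → 1: 8/18
  0 → 2: 2/13
  0 → 3: 4/9
  0 → 4: 18/18
  1 → 2: 8/8
  2 → 3: 10/10
  3 → 4: 14/14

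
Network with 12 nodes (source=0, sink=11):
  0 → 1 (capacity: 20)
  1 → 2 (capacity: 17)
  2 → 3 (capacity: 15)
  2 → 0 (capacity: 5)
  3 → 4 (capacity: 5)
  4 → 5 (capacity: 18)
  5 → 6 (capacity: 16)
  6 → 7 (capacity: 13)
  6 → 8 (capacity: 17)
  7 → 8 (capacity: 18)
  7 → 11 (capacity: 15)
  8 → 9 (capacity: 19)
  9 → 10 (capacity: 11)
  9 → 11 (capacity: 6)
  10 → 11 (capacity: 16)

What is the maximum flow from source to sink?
Maximum flow = 5

Max flow: 5

Flow assignment:
  0 → 1: 10/20
  1 → 2: 10/17
  2 → 3: 5/15
  2 → 0: 5/5
  3 → 4: 5/5
  4 → 5: 5/18
  5 → 6: 5/16
  6 → 7: 5/13
  7 → 11: 5/15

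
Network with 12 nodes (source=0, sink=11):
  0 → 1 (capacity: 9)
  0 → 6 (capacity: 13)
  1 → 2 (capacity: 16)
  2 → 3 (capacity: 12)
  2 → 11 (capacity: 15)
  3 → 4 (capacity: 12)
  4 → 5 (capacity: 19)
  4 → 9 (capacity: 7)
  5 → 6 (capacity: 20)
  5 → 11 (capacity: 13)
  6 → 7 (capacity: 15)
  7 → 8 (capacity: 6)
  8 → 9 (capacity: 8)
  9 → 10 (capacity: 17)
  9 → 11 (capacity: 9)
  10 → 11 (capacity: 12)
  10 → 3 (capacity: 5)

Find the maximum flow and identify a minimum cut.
Max flow = 15, Min cut edges: (0,1), (7,8)

Maximum flow: 15
Minimum cut: (0,1), (7,8)
Partition: S = [0, 6, 7], T = [1, 2, 3, 4, 5, 8, 9, 10, 11]

Max-flow min-cut theorem verified: both equal 15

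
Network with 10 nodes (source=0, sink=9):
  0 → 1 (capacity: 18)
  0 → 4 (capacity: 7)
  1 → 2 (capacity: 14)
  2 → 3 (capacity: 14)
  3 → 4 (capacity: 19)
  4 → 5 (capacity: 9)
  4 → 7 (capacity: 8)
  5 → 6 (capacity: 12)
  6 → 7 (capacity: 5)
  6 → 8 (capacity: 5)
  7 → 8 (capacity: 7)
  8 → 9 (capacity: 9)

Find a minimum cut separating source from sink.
Min cut value = 9, edges: (8,9)

Min cut value: 9
Partition: S = [0, 1, 2, 3, 4, 5, 6, 7, 8], T = [9]
Cut edges: (8,9)

By max-flow min-cut theorem, max flow = min cut = 9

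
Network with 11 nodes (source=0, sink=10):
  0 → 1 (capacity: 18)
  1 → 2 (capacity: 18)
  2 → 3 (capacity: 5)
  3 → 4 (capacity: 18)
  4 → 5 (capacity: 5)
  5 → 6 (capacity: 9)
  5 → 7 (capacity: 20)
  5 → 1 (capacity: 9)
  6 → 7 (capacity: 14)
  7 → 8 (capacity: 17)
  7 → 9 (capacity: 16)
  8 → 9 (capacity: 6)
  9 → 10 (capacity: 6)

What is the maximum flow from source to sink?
Maximum flow = 5

Max flow: 5

Flow assignment:
  0 → 1: 5/18
  1 → 2: 5/18
  2 → 3: 5/5
  3 → 4: 5/18
  4 → 5: 5/5
  5 → 7: 5/20
  7 → 9: 5/16
  9 → 10: 5/6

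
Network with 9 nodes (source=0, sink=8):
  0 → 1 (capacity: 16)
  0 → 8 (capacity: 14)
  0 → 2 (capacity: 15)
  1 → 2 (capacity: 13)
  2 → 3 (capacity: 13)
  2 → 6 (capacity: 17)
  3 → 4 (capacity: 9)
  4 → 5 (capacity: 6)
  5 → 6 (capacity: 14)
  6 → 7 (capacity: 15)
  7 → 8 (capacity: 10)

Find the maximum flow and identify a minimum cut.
Max flow = 24, Min cut edges: (0,8), (7,8)

Maximum flow: 24
Minimum cut: (0,8), (7,8)
Partition: S = [0, 1, 2, 3, 4, 5, 6, 7], T = [8]

Max-flow min-cut theorem verified: both equal 24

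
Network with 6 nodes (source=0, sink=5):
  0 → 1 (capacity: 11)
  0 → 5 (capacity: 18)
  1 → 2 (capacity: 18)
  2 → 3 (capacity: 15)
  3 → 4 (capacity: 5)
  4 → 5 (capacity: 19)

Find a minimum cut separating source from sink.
Min cut value = 23, edges: (0,5), (3,4)

Min cut value: 23
Partition: S = [0, 1, 2, 3], T = [4, 5]
Cut edges: (0,5), (3,4)

By max-flow min-cut theorem, max flow = min cut = 23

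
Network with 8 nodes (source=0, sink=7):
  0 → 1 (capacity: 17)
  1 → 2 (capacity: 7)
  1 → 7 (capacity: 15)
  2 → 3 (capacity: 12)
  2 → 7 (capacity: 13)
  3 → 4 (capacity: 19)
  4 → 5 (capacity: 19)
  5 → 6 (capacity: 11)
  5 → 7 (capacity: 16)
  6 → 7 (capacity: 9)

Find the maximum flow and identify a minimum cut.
Max flow = 17, Min cut edges: (0,1)

Maximum flow: 17
Minimum cut: (0,1)
Partition: S = [0], T = [1, 2, 3, 4, 5, 6, 7]

Max-flow min-cut theorem verified: both equal 17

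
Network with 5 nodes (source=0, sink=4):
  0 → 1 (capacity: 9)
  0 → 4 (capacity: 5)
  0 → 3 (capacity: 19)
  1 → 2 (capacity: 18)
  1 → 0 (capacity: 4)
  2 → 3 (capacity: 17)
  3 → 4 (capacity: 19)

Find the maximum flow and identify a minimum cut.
Max flow = 24, Min cut edges: (0,4), (3,4)

Maximum flow: 24
Minimum cut: (0,4), (3,4)
Partition: S = [0, 1, 2, 3], T = [4]

Max-flow min-cut theorem verified: both equal 24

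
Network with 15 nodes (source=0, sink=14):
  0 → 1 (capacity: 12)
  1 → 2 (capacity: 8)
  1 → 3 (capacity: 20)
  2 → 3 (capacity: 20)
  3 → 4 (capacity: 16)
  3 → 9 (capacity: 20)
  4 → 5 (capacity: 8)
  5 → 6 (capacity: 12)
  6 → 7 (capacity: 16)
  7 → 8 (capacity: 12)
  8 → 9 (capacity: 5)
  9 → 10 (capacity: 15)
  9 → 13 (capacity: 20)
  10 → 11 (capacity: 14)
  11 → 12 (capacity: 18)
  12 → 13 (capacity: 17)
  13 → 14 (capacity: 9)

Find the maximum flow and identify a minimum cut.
Max flow = 9, Min cut edges: (13,14)

Maximum flow: 9
Minimum cut: (13,14)
Partition: S = [0, 1, 2, 3, 4, 5, 6, 7, 8, 9, 10, 11, 12, 13], T = [14]

Max-flow min-cut theorem verified: both equal 9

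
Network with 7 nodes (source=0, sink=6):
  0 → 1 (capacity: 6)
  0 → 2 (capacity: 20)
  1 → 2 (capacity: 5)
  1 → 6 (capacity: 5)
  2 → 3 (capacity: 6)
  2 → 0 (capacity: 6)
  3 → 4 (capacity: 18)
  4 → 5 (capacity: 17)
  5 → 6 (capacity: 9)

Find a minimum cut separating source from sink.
Min cut value = 11, edges: (1,6), (2,3)

Min cut value: 11
Partition: S = [0, 1, 2], T = [3, 4, 5, 6]
Cut edges: (1,6), (2,3)

By max-flow min-cut theorem, max flow = min cut = 11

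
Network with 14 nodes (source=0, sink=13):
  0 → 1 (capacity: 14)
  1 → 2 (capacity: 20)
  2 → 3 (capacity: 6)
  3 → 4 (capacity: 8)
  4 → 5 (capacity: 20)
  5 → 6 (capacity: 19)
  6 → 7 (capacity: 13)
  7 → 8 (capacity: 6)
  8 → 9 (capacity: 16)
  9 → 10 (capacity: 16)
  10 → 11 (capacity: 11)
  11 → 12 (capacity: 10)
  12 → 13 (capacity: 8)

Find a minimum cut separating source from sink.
Min cut value = 6, edges: (7,8)

Min cut value: 6
Partition: S = [0, 1, 2, 3, 4, 5, 6, 7], T = [8, 9, 10, 11, 12, 13]
Cut edges: (7,8)

By max-flow min-cut theorem, max flow = min cut = 6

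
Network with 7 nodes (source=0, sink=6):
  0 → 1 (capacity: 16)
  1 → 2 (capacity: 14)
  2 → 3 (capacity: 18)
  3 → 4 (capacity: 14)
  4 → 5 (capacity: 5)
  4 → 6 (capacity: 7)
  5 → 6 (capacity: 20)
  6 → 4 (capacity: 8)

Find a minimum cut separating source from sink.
Min cut value = 12, edges: (4,5), (4,6)

Min cut value: 12
Partition: S = [0, 1, 2, 3, 4], T = [5, 6]
Cut edges: (4,5), (4,6)

By max-flow min-cut theorem, max flow = min cut = 12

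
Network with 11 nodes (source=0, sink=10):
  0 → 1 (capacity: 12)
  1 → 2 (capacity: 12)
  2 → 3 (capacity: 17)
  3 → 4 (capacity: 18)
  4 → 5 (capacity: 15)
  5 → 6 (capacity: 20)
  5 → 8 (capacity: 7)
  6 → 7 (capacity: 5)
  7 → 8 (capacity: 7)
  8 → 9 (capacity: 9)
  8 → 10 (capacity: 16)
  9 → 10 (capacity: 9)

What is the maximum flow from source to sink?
Maximum flow = 12

Max flow: 12

Flow assignment:
  0 → 1: 12/12
  1 → 2: 12/12
  2 → 3: 12/17
  3 → 4: 12/18
  4 → 5: 12/15
  5 → 6: 5/20
  5 → 8: 7/7
  6 → 7: 5/5
  7 → 8: 5/7
  8 → 10: 12/16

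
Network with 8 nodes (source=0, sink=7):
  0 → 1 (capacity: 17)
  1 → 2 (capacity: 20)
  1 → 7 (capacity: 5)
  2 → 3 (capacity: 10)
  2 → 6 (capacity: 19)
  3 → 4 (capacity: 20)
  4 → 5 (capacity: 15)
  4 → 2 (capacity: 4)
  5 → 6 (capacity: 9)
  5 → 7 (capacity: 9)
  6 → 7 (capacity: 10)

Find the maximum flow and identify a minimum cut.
Max flow = 17, Min cut edges: (0,1)

Maximum flow: 17
Minimum cut: (0,1)
Partition: S = [0], T = [1, 2, 3, 4, 5, 6, 7]

Max-flow min-cut theorem verified: both equal 17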